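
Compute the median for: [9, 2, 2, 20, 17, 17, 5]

9

Step 1: Sort the data in ascending order: [2, 2, 5, 9, 17, 17, 20]
Step 2: The number of values is n = 7.
Step 3: Since n is odd, the median is the middle value at position 4: 9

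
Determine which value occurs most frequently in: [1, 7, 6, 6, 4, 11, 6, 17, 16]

6

Step 1: Count the frequency of each value:
  1: appears 1 time(s)
  4: appears 1 time(s)
  6: appears 3 time(s)
  7: appears 1 time(s)
  11: appears 1 time(s)
  16: appears 1 time(s)
  17: appears 1 time(s)
Step 2: The value 6 appears most frequently (3 times).
Step 3: Mode = 6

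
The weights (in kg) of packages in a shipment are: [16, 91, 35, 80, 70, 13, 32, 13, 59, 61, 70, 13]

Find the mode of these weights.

13

Step 1: Count the frequency of each value:
  13: appears 3 time(s)
  16: appears 1 time(s)
  32: appears 1 time(s)
  35: appears 1 time(s)
  59: appears 1 time(s)
  61: appears 1 time(s)
  70: appears 2 time(s)
  80: appears 1 time(s)
  91: appears 1 time(s)
Step 2: The value 13 appears most frequently (3 times).
Step 3: Mode = 13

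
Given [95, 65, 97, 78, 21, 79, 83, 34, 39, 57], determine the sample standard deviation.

26.3515

Step 1: Compute the mean: 64.8
Step 2: Sum of squared deviations from the mean: 6249.6
Step 3: Sample variance = 6249.6 / 9 = 694.4
Step 4: Standard deviation = sqrt(694.4) = 26.3515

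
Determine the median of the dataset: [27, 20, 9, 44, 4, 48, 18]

20

Step 1: Sort the data in ascending order: [4, 9, 18, 20, 27, 44, 48]
Step 2: The number of values is n = 7.
Step 3: Since n is odd, the median is the middle value at position 4: 20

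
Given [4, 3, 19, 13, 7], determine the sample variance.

45.2

Step 1: Compute the mean: (4 + 3 + 19 + 13 + 7) / 5 = 9.2
Step 2: Compute squared deviations from the mean:
  (4 - 9.2)^2 = 27.04
  (3 - 9.2)^2 = 38.44
  (19 - 9.2)^2 = 96.04
  (13 - 9.2)^2 = 14.44
  (7 - 9.2)^2 = 4.84
Step 3: Sum of squared deviations = 180.8
Step 4: Sample variance = 180.8 / 4 = 45.2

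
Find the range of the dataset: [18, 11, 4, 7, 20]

16

Step 1: Identify the maximum value: max = 20
Step 2: Identify the minimum value: min = 4
Step 3: Range = max - min = 20 - 4 = 16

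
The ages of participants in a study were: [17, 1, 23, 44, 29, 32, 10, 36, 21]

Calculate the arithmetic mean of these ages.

23.6667

Step 1: Sum all values: 17 + 1 + 23 + 44 + 29 + 32 + 10 + 36 + 21 = 213
Step 2: Count the number of values: n = 9
Step 3: Mean = sum / n = 213 / 9 = 23.6667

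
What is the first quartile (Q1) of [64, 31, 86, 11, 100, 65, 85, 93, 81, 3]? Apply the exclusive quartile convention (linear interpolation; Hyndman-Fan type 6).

26

Step 1: Sort the data: [3, 11, 31, 64, 65, 81, 85, 86, 93, 100]
Step 2: n = 10
Step 3: Using the exclusive quartile method:
  Q1 = 26
  Q2 (median) = 73
  Q3 = 87.75
  IQR = Q3 - Q1 = 87.75 - 26 = 61.75
Step 4: Q1 = 26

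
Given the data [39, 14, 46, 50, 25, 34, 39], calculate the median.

39

Step 1: Sort the data in ascending order: [14, 25, 34, 39, 39, 46, 50]
Step 2: The number of values is n = 7.
Step 3: Since n is odd, the median is the middle value at position 4: 39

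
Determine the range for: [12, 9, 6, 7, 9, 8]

6

Step 1: Identify the maximum value: max = 12
Step 2: Identify the minimum value: min = 6
Step 3: Range = max - min = 12 - 6 = 6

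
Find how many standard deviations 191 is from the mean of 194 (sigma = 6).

-0.5

Step 1: Recall the z-score formula: z = (x - mu) / sigma
Step 2: Substitute values: z = (191 - 194) / 6
Step 3: z = -3 / 6 = -0.5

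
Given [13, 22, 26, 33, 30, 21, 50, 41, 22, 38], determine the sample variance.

122.9333

Step 1: Compute the mean: (13 + 22 + 26 + 33 + 30 + 21 + 50 + 41 + 22 + 38) / 10 = 29.6
Step 2: Compute squared deviations from the mean:
  (13 - 29.6)^2 = 275.56
  (22 - 29.6)^2 = 57.76
  (26 - 29.6)^2 = 12.96
  (33 - 29.6)^2 = 11.56
  (30 - 29.6)^2 = 0.16
  (21 - 29.6)^2 = 73.96
  (50 - 29.6)^2 = 416.16
  (41 - 29.6)^2 = 129.96
  (22 - 29.6)^2 = 57.76
  (38 - 29.6)^2 = 70.56
Step 3: Sum of squared deviations = 1106.4
Step 4: Sample variance = 1106.4 / 9 = 122.9333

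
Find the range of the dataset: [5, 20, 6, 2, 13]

18

Step 1: Identify the maximum value: max = 20
Step 2: Identify the minimum value: min = 2
Step 3: Range = max - min = 20 - 2 = 18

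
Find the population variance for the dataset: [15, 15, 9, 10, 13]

6.24

Step 1: Compute the mean: (15 + 15 + 9 + 10 + 13) / 5 = 12.4
Step 2: Compute squared deviations from the mean:
  (15 - 12.4)^2 = 6.76
  (15 - 12.4)^2 = 6.76
  (9 - 12.4)^2 = 11.56
  (10 - 12.4)^2 = 5.76
  (13 - 12.4)^2 = 0.36
Step 3: Sum of squared deviations = 31.2
Step 4: Population variance = 31.2 / 5 = 6.24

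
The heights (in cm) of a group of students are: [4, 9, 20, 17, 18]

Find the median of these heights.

17

Step 1: Sort the data in ascending order: [4, 9, 17, 18, 20]
Step 2: The number of values is n = 5.
Step 3: Since n is odd, the median is the middle value at position 3: 17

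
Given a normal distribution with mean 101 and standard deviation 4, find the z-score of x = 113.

3

Step 1: Recall the z-score formula: z = (x - mu) / sigma
Step 2: Substitute values: z = (113 - 101) / 4
Step 3: z = 12 / 4 = 3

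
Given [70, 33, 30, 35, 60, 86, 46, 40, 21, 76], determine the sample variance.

482.4556

Step 1: Compute the mean: (70 + 33 + 30 + 35 + 60 + 86 + 46 + 40 + 21 + 76) / 10 = 49.7
Step 2: Compute squared deviations from the mean:
  (70 - 49.7)^2 = 412.09
  (33 - 49.7)^2 = 278.89
  (30 - 49.7)^2 = 388.09
  (35 - 49.7)^2 = 216.09
  (60 - 49.7)^2 = 106.09
  (86 - 49.7)^2 = 1317.69
  (46 - 49.7)^2 = 13.69
  (40 - 49.7)^2 = 94.09
  (21 - 49.7)^2 = 823.69
  (76 - 49.7)^2 = 691.69
Step 3: Sum of squared deviations = 4342.1
Step 4: Sample variance = 4342.1 / 9 = 482.4556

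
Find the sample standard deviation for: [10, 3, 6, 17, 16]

6.1074

Step 1: Compute the mean: 10.4
Step 2: Sum of squared deviations from the mean: 149.2
Step 3: Sample variance = 149.2 / 4 = 37.3
Step 4: Standard deviation = sqrt(37.3) = 6.1074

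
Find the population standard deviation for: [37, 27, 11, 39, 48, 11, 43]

13.8814

Step 1: Compute the mean: 30.8571
Step 2: Sum of squared deviations from the mean: 1348.8571
Step 3: Population variance = 1348.8571 / 7 = 192.6939
Step 4: Standard deviation = sqrt(192.6939) = 13.8814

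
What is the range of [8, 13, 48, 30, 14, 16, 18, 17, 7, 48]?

41

Step 1: Identify the maximum value: max = 48
Step 2: Identify the minimum value: min = 7
Step 3: Range = max - min = 48 - 7 = 41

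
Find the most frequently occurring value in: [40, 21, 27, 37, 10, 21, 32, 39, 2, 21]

21

Step 1: Count the frequency of each value:
  2: appears 1 time(s)
  10: appears 1 time(s)
  21: appears 3 time(s)
  27: appears 1 time(s)
  32: appears 1 time(s)
  37: appears 1 time(s)
  39: appears 1 time(s)
  40: appears 1 time(s)
Step 2: The value 21 appears most frequently (3 times).
Step 3: Mode = 21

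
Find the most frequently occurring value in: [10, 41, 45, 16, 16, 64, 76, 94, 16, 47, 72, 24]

16

Step 1: Count the frequency of each value:
  10: appears 1 time(s)
  16: appears 3 time(s)
  24: appears 1 time(s)
  41: appears 1 time(s)
  45: appears 1 time(s)
  47: appears 1 time(s)
  64: appears 1 time(s)
  72: appears 1 time(s)
  76: appears 1 time(s)
  94: appears 1 time(s)
Step 2: The value 16 appears most frequently (3 times).
Step 3: Mode = 16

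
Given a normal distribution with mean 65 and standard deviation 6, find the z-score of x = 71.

1

Step 1: Recall the z-score formula: z = (x - mu) / sigma
Step 2: Substitute values: z = (71 - 65) / 6
Step 3: z = 6 / 6 = 1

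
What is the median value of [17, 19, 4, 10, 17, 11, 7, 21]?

14

Step 1: Sort the data in ascending order: [4, 7, 10, 11, 17, 17, 19, 21]
Step 2: The number of values is n = 8.
Step 3: Since n is even, the median is the average of positions 4 and 5:
  Median = (11 + 17) / 2 = 14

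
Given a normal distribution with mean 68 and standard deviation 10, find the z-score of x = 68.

0

Step 1: Recall the z-score formula: z = (x - mu) / sigma
Step 2: Substitute values: z = (68 - 68) / 10
Step 3: z = 0 / 10 = 0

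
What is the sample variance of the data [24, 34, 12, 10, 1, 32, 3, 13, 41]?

206.1111

Step 1: Compute the mean: (24 + 34 + 12 + 10 + 1 + 32 + 3 + 13 + 41) / 9 = 18.8889
Step 2: Compute squared deviations from the mean:
  (24 - 18.8889)^2 = 26.1235
  (34 - 18.8889)^2 = 228.3457
  (12 - 18.8889)^2 = 47.4568
  (10 - 18.8889)^2 = 79.0123
  (1 - 18.8889)^2 = 320.0123
  (32 - 18.8889)^2 = 171.9012
  (3 - 18.8889)^2 = 252.4568
  (13 - 18.8889)^2 = 34.679
  (41 - 18.8889)^2 = 488.9012
Step 3: Sum of squared deviations = 1648.8889
Step 4: Sample variance = 1648.8889 / 8 = 206.1111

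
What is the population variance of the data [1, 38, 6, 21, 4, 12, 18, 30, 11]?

135.3333

Step 1: Compute the mean: (1 + 38 + 6 + 21 + 4 + 12 + 18 + 30 + 11) / 9 = 15.6667
Step 2: Compute squared deviations from the mean:
  (1 - 15.6667)^2 = 215.1111
  (38 - 15.6667)^2 = 498.7778
  (6 - 15.6667)^2 = 93.4444
  (21 - 15.6667)^2 = 28.4444
  (4 - 15.6667)^2 = 136.1111
  (12 - 15.6667)^2 = 13.4444
  (18 - 15.6667)^2 = 5.4444
  (30 - 15.6667)^2 = 205.4444
  (11 - 15.6667)^2 = 21.7778
Step 3: Sum of squared deviations = 1218
Step 4: Population variance = 1218 / 9 = 135.3333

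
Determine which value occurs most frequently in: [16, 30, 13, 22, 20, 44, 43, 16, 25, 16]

16

Step 1: Count the frequency of each value:
  13: appears 1 time(s)
  16: appears 3 time(s)
  20: appears 1 time(s)
  22: appears 1 time(s)
  25: appears 1 time(s)
  30: appears 1 time(s)
  43: appears 1 time(s)
  44: appears 1 time(s)
Step 2: The value 16 appears most frequently (3 times).
Step 3: Mode = 16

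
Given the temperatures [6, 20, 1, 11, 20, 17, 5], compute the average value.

11.4286

Step 1: Sum all values: 6 + 20 + 1 + 11 + 20 + 17 + 5 = 80
Step 2: Count the number of values: n = 7
Step 3: Mean = sum / n = 80 / 7 = 11.4286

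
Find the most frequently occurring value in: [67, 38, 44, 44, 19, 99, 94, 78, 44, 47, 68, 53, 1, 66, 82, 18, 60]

44

Step 1: Count the frequency of each value:
  1: appears 1 time(s)
  18: appears 1 time(s)
  19: appears 1 time(s)
  38: appears 1 time(s)
  44: appears 3 time(s)
  47: appears 1 time(s)
  53: appears 1 time(s)
  60: appears 1 time(s)
  66: appears 1 time(s)
  67: appears 1 time(s)
  68: appears 1 time(s)
  78: appears 1 time(s)
  82: appears 1 time(s)
  94: appears 1 time(s)
  99: appears 1 time(s)
Step 2: The value 44 appears most frequently (3 times).
Step 3: Mode = 44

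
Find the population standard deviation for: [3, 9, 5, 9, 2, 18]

5.3437

Step 1: Compute the mean: 7.6667
Step 2: Sum of squared deviations from the mean: 171.3333
Step 3: Population variance = 171.3333 / 6 = 28.5556
Step 4: Standard deviation = sqrt(28.5556) = 5.3437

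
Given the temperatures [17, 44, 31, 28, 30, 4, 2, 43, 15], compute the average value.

23.7778

Step 1: Sum all values: 17 + 44 + 31 + 28 + 30 + 4 + 2 + 43 + 15 = 214
Step 2: Count the number of values: n = 9
Step 3: Mean = sum / n = 214 / 9 = 23.7778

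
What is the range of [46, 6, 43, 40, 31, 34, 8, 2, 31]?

44

Step 1: Identify the maximum value: max = 46
Step 2: Identify the minimum value: min = 2
Step 3: Range = max - min = 46 - 2 = 44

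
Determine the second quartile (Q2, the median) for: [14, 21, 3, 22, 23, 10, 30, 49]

21.5

Step 1: Sort the data: [3, 10, 14, 21, 22, 23, 30, 49]
Step 2: n = 8
Step 3: Q2 is the median. Since n is even, it is the average of the values at positions 4 and 5:
  Q2 = (21 + 22) / 2 = 21.5
Step 4: Q2 = 21.5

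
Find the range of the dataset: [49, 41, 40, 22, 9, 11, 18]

40

Step 1: Identify the maximum value: max = 49
Step 2: Identify the minimum value: min = 9
Step 3: Range = max - min = 49 - 9 = 40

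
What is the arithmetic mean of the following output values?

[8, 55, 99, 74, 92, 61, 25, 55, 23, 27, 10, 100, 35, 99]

54.5

Step 1: Sum all values: 8 + 55 + 99 + 74 + 92 + 61 + 25 + 55 + 23 + 27 + 10 + 100 + 35 + 99 = 763
Step 2: Count the number of values: n = 14
Step 3: Mean = sum / n = 763 / 14 = 54.5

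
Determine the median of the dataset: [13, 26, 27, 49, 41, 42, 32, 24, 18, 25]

26.5

Step 1: Sort the data in ascending order: [13, 18, 24, 25, 26, 27, 32, 41, 42, 49]
Step 2: The number of values is n = 10.
Step 3: Since n is even, the median is the average of positions 5 and 6:
  Median = (26 + 27) / 2 = 26.5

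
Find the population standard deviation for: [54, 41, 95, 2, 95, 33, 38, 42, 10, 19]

30.0082

Step 1: Compute the mean: 42.9
Step 2: Sum of squared deviations from the mean: 9004.9
Step 3: Population variance = 9004.9 / 10 = 900.49
Step 4: Standard deviation = sqrt(900.49) = 30.0082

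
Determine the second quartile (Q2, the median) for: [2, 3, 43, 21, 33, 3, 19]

19

Step 1: Sort the data: [2, 3, 3, 19, 21, 33, 43]
Step 2: n = 7
Step 3: Q2 is the median. Since n is odd, it is the middle value at position 4: 19
Step 4: Q2 = 19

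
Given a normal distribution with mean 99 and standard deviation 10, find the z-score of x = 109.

1

Step 1: Recall the z-score formula: z = (x - mu) / sigma
Step 2: Substitute values: z = (109 - 99) / 10
Step 3: z = 10 / 10 = 1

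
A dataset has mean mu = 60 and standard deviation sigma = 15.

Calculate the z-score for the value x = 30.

-2

Step 1: Recall the z-score formula: z = (x - mu) / sigma
Step 2: Substitute values: z = (30 - 60) / 15
Step 3: z = -30 / 15 = -2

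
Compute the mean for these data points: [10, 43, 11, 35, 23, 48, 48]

31.1429

Step 1: Sum all values: 10 + 43 + 11 + 35 + 23 + 48 + 48 = 218
Step 2: Count the number of values: n = 7
Step 3: Mean = sum / n = 218 / 7 = 31.1429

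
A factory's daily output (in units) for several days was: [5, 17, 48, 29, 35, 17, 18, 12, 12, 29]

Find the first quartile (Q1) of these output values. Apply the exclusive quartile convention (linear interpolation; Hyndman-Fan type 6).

12

Step 1: Sort the data: [5, 12, 12, 17, 17, 18, 29, 29, 35, 48]
Step 2: n = 10
Step 3: Using the exclusive quartile method:
  Q1 = 12
  Q2 (median) = 17.5
  Q3 = 30.5
  IQR = Q3 - Q1 = 30.5 - 12 = 18.5
Step 4: Q1 = 12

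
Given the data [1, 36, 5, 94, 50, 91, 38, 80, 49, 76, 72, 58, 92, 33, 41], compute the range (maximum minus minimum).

93

Step 1: Identify the maximum value: max = 94
Step 2: Identify the minimum value: min = 1
Step 3: Range = max - min = 94 - 1 = 93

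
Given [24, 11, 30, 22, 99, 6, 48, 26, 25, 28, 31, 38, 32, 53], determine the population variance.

468.8827

Step 1: Compute the mean: (24 + 11 + 30 + 22 + 99 + 6 + 48 + 26 + 25 + 28 + 31 + 38 + 32 + 53) / 14 = 33.7857
Step 2: Compute squared deviations from the mean:
  (24 - 33.7857)^2 = 95.7602
  (11 - 33.7857)^2 = 519.1888
  (30 - 33.7857)^2 = 14.3316
  (22 - 33.7857)^2 = 138.9031
  (99 - 33.7857)^2 = 4252.9031
  (6 - 33.7857)^2 = 772.0459
  (48 - 33.7857)^2 = 202.0459
  (26 - 33.7857)^2 = 60.6173
  (25 - 33.7857)^2 = 77.1888
  (28 - 33.7857)^2 = 33.4745
  (31 - 33.7857)^2 = 7.7602
  (38 - 33.7857)^2 = 17.7602
  (32 - 33.7857)^2 = 3.1888
  (53 - 33.7857)^2 = 369.1888
Step 3: Sum of squared deviations = 6564.3571
Step 4: Population variance = 6564.3571 / 14 = 468.8827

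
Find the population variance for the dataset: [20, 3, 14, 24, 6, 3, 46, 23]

181.9844

Step 1: Compute the mean: (20 + 3 + 14 + 24 + 6 + 3 + 46 + 23) / 8 = 17.375
Step 2: Compute squared deviations from the mean:
  (20 - 17.375)^2 = 6.8906
  (3 - 17.375)^2 = 206.6406
  (14 - 17.375)^2 = 11.3906
  (24 - 17.375)^2 = 43.8906
  (6 - 17.375)^2 = 129.3906
  (3 - 17.375)^2 = 206.6406
  (46 - 17.375)^2 = 819.3906
  (23 - 17.375)^2 = 31.6406
Step 3: Sum of squared deviations = 1455.875
Step 4: Population variance = 1455.875 / 8 = 181.9844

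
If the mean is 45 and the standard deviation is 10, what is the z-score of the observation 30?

-1.5

Step 1: Recall the z-score formula: z = (x - mu) / sigma
Step 2: Substitute values: z = (30 - 45) / 10
Step 3: z = -15 / 10 = -1.5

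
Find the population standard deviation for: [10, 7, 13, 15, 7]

3.2

Step 1: Compute the mean: 10.4
Step 2: Sum of squared deviations from the mean: 51.2
Step 3: Population variance = 51.2 / 5 = 10.24
Step 4: Standard deviation = sqrt(10.24) = 3.2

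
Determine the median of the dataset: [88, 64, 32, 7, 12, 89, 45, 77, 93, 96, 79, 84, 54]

77

Step 1: Sort the data in ascending order: [7, 12, 32, 45, 54, 64, 77, 79, 84, 88, 89, 93, 96]
Step 2: The number of values is n = 13.
Step 3: Since n is odd, the median is the middle value at position 7: 77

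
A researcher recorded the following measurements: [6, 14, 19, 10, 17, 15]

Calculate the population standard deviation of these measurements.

4.3493

Step 1: Compute the mean: 13.5
Step 2: Sum of squared deviations from the mean: 113.5
Step 3: Population variance = 113.5 / 6 = 18.9167
Step 4: Standard deviation = sqrt(18.9167) = 4.3493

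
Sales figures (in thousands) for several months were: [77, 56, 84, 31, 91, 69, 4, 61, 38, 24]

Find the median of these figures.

58.5

Step 1: Sort the data in ascending order: [4, 24, 31, 38, 56, 61, 69, 77, 84, 91]
Step 2: The number of values is n = 10.
Step 3: Since n is even, the median is the average of positions 5 and 6:
  Median = (56 + 61) / 2 = 58.5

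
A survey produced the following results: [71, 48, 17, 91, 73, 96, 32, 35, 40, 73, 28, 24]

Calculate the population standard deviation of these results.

26.0331

Step 1: Compute the mean: 52.3333
Step 2: Sum of squared deviations from the mean: 8132.6667
Step 3: Population variance = 8132.6667 / 12 = 677.7222
Step 4: Standard deviation = sqrt(677.7222) = 26.0331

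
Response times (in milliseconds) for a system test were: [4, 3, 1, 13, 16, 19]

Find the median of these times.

8.5

Step 1: Sort the data in ascending order: [1, 3, 4, 13, 16, 19]
Step 2: The number of values is n = 6.
Step 3: Since n is even, the median is the average of positions 3 and 4:
  Median = (4 + 13) / 2 = 8.5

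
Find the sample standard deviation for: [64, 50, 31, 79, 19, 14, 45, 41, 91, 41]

24.6317

Step 1: Compute the mean: 47.5
Step 2: Sum of squared deviations from the mean: 5460.5
Step 3: Sample variance = 5460.5 / 9 = 606.7222
Step 4: Standard deviation = sqrt(606.7222) = 24.6317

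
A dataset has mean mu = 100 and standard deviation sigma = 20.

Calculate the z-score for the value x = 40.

-3

Step 1: Recall the z-score formula: z = (x - mu) / sigma
Step 2: Substitute values: z = (40 - 100) / 20
Step 3: z = -60 / 20 = -3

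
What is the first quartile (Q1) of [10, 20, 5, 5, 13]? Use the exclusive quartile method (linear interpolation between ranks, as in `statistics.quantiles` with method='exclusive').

5

Step 1: Sort the data: [5, 5, 10, 13, 20]
Step 2: n = 5
Step 3: Using the exclusive quartile method:
  Q1 = 5
  Q2 (median) = 10
  Q3 = 16.5
  IQR = Q3 - Q1 = 16.5 - 5 = 11.5
Step 4: Q1 = 5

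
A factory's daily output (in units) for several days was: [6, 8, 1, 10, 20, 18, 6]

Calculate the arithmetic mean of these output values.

9.8571

Step 1: Sum all values: 6 + 8 + 1 + 10 + 20 + 18 + 6 = 69
Step 2: Count the number of values: n = 7
Step 3: Mean = sum / n = 69 / 7 = 9.8571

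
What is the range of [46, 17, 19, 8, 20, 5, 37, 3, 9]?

43

Step 1: Identify the maximum value: max = 46
Step 2: Identify the minimum value: min = 3
Step 3: Range = max - min = 46 - 3 = 43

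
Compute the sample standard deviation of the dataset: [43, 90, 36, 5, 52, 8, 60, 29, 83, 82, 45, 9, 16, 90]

31.0841

Step 1: Compute the mean: 46.2857
Step 2: Sum of squared deviations from the mean: 12560.8571
Step 3: Sample variance = 12560.8571 / 13 = 966.2198
Step 4: Standard deviation = sqrt(966.2198) = 31.0841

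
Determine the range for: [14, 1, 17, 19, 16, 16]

18

Step 1: Identify the maximum value: max = 19
Step 2: Identify the minimum value: min = 1
Step 3: Range = max - min = 19 - 1 = 18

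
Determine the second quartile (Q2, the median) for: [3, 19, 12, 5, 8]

8

Step 1: Sort the data: [3, 5, 8, 12, 19]
Step 2: n = 5
Step 3: Q2 is the median. Since n is odd, it is the middle value at position 3: 8
Step 4: Q2 = 8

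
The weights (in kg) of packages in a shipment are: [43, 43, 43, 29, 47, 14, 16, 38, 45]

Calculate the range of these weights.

33

Step 1: Identify the maximum value: max = 47
Step 2: Identify the minimum value: min = 14
Step 3: Range = max - min = 47 - 14 = 33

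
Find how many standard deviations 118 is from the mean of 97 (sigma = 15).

1.4

Step 1: Recall the z-score formula: z = (x - mu) / sigma
Step 2: Substitute values: z = (118 - 97) / 15
Step 3: z = 21 / 15 = 1.4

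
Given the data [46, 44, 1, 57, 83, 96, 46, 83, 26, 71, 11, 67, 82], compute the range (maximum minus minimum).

95

Step 1: Identify the maximum value: max = 96
Step 2: Identify the minimum value: min = 1
Step 3: Range = max - min = 96 - 1 = 95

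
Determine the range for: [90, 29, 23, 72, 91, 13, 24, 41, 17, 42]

78

Step 1: Identify the maximum value: max = 91
Step 2: Identify the minimum value: min = 13
Step 3: Range = max - min = 91 - 13 = 78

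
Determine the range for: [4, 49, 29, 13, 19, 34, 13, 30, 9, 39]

45

Step 1: Identify the maximum value: max = 49
Step 2: Identify the minimum value: min = 4
Step 3: Range = max - min = 49 - 4 = 45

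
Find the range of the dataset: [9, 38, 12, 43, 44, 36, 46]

37

Step 1: Identify the maximum value: max = 46
Step 2: Identify the minimum value: min = 9
Step 3: Range = max - min = 46 - 9 = 37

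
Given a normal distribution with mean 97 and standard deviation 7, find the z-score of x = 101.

0.5714

Step 1: Recall the z-score formula: z = (x - mu) / sigma
Step 2: Substitute values: z = (101 - 97) / 7
Step 3: z = 4 / 7 = 0.5714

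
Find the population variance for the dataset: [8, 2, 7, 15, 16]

27.44

Step 1: Compute the mean: (8 + 2 + 7 + 15 + 16) / 5 = 9.6
Step 2: Compute squared deviations from the mean:
  (8 - 9.6)^2 = 2.56
  (2 - 9.6)^2 = 57.76
  (7 - 9.6)^2 = 6.76
  (15 - 9.6)^2 = 29.16
  (16 - 9.6)^2 = 40.96
Step 3: Sum of squared deviations = 137.2
Step 4: Population variance = 137.2 / 5 = 27.44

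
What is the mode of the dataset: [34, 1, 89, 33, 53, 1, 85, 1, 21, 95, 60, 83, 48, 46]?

1

Step 1: Count the frequency of each value:
  1: appears 3 time(s)
  21: appears 1 time(s)
  33: appears 1 time(s)
  34: appears 1 time(s)
  46: appears 1 time(s)
  48: appears 1 time(s)
  53: appears 1 time(s)
  60: appears 1 time(s)
  83: appears 1 time(s)
  85: appears 1 time(s)
  89: appears 1 time(s)
  95: appears 1 time(s)
Step 2: The value 1 appears most frequently (3 times).
Step 3: Mode = 1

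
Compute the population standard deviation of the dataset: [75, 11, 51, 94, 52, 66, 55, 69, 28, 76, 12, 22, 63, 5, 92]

28.338

Step 1: Compute the mean: 51.4
Step 2: Sum of squared deviations from the mean: 12045.6
Step 3: Population variance = 12045.6 / 15 = 803.04
Step 4: Standard deviation = sqrt(803.04) = 28.338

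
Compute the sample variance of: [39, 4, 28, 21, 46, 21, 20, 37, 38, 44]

176.4

Step 1: Compute the mean: (39 + 4 + 28 + 21 + 46 + 21 + 20 + 37 + 38 + 44) / 10 = 29.8
Step 2: Compute squared deviations from the mean:
  (39 - 29.8)^2 = 84.64
  (4 - 29.8)^2 = 665.64
  (28 - 29.8)^2 = 3.24
  (21 - 29.8)^2 = 77.44
  (46 - 29.8)^2 = 262.44
  (21 - 29.8)^2 = 77.44
  (20 - 29.8)^2 = 96.04
  (37 - 29.8)^2 = 51.84
  (38 - 29.8)^2 = 67.24
  (44 - 29.8)^2 = 201.64
Step 3: Sum of squared deviations = 1587.6
Step 4: Sample variance = 1587.6 / 9 = 176.4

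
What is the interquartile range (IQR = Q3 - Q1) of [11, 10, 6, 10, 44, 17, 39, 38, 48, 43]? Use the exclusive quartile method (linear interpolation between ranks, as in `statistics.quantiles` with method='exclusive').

33.25

Step 1: Sort the data: [6, 10, 10, 11, 17, 38, 39, 43, 44, 48]
Step 2: n = 10
Step 3: Using the exclusive quartile method:
  Q1 = 10
  Q2 (median) = 27.5
  Q3 = 43.25
  IQR = Q3 - Q1 = 43.25 - 10 = 33.25
Step 4: IQR = 33.25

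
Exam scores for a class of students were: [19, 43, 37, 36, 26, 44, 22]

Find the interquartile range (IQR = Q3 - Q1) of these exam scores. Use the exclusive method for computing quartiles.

21

Step 1: Sort the data: [19, 22, 26, 36, 37, 43, 44]
Step 2: n = 7
Step 3: Using the exclusive quartile method:
  Q1 = 22
  Q2 (median) = 36
  Q3 = 43
  IQR = Q3 - Q1 = 43 - 22 = 21
Step 4: IQR = 21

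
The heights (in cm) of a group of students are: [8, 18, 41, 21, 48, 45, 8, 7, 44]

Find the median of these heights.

21

Step 1: Sort the data in ascending order: [7, 8, 8, 18, 21, 41, 44, 45, 48]
Step 2: The number of values is n = 9.
Step 3: Since n is odd, the median is the middle value at position 5: 21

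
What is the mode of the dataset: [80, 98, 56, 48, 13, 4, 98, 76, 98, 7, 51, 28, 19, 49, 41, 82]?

98

Step 1: Count the frequency of each value:
  4: appears 1 time(s)
  7: appears 1 time(s)
  13: appears 1 time(s)
  19: appears 1 time(s)
  28: appears 1 time(s)
  41: appears 1 time(s)
  48: appears 1 time(s)
  49: appears 1 time(s)
  51: appears 1 time(s)
  56: appears 1 time(s)
  76: appears 1 time(s)
  80: appears 1 time(s)
  82: appears 1 time(s)
  98: appears 3 time(s)
Step 2: The value 98 appears most frequently (3 times).
Step 3: Mode = 98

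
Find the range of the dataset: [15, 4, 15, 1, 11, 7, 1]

14

Step 1: Identify the maximum value: max = 15
Step 2: Identify the minimum value: min = 1
Step 3: Range = max - min = 15 - 1 = 14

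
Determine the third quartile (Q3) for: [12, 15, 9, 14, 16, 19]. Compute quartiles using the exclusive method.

16.75

Step 1: Sort the data: [9, 12, 14, 15, 16, 19]
Step 2: n = 6
Step 3: Using the exclusive quartile method:
  Q1 = 11.25
  Q2 (median) = 14.5
  Q3 = 16.75
  IQR = Q3 - Q1 = 16.75 - 11.25 = 5.5
Step 4: Q3 = 16.75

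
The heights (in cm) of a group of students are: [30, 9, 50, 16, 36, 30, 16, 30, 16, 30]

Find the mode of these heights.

30

Step 1: Count the frequency of each value:
  9: appears 1 time(s)
  16: appears 3 time(s)
  30: appears 4 time(s)
  36: appears 1 time(s)
  50: appears 1 time(s)
Step 2: The value 30 appears most frequently (4 times).
Step 3: Mode = 30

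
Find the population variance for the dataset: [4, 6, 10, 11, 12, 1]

15.8889

Step 1: Compute the mean: (4 + 6 + 10 + 11 + 12 + 1) / 6 = 7.3333
Step 2: Compute squared deviations from the mean:
  (4 - 7.3333)^2 = 11.1111
  (6 - 7.3333)^2 = 1.7778
  (10 - 7.3333)^2 = 7.1111
  (11 - 7.3333)^2 = 13.4444
  (12 - 7.3333)^2 = 21.7778
  (1 - 7.3333)^2 = 40.1111
Step 3: Sum of squared deviations = 95.3333
Step 4: Population variance = 95.3333 / 6 = 15.8889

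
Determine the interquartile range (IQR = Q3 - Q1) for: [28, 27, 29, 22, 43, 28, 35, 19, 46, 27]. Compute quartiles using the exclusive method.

11.25

Step 1: Sort the data: [19, 22, 27, 27, 28, 28, 29, 35, 43, 46]
Step 2: n = 10
Step 3: Using the exclusive quartile method:
  Q1 = 25.75
  Q2 (median) = 28
  Q3 = 37
  IQR = Q3 - Q1 = 37 - 25.75 = 11.25
Step 4: IQR = 11.25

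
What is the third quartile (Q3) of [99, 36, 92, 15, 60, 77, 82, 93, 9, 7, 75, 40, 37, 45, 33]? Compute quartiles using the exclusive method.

82

Step 1: Sort the data: [7, 9, 15, 33, 36, 37, 40, 45, 60, 75, 77, 82, 92, 93, 99]
Step 2: n = 15
Step 3: Using the exclusive quartile method:
  Q1 = 33
  Q2 (median) = 45
  Q3 = 82
  IQR = Q3 - Q1 = 82 - 33 = 49
Step 4: Q3 = 82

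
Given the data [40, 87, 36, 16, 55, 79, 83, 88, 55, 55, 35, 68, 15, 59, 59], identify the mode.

55

Step 1: Count the frequency of each value:
  15: appears 1 time(s)
  16: appears 1 time(s)
  35: appears 1 time(s)
  36: appears 1 time(s)
  40: appears 1 time(s)
  55: appears 3 time(s)
  59: appears 2 time(s)
  68: appears 1 time(s)
  79: appears 1 time(s)
  83: appears 1 time(s)
  87: appears 1 time(s)
  88: appears 1 time(s)
Step 2: The value 55 appears most frequently (3 times).
Step 3: Mode = 55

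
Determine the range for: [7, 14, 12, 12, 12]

7

Step 1: Identify the maximum value: max = 14
Step 2: Identify the minimum value: min = 7
Step 3: Range = max - min = 14 - 7 = 7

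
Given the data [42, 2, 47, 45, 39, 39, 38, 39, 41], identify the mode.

39

Step 1: Count the frequency of each value:
  2: appears 1 time(s)
  38: appears 1 time(s)
  39: appears 3 time(s)
  41: appears 1 time(s)
  42: appears 1 time(s)
  45: appears 1 time(s)
  47: appears 1 time(s)
Step 2: The value 39 appears most frequently (3 times).
Step 3: Mode = 39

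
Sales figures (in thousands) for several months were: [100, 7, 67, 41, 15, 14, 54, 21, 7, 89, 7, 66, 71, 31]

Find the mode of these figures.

7

Step 1: Count the frequency of each value:
  7: appears 3 time(s)
  14: appears 1 time(s)
  15: appears 1 time(s)
  21: appears 1 time(s)
  31: appears 1 time(s)
  41: appears 1 time(s)
  54: appears 1 time(s)
  66: appears 1 time(s)
  67: appears 1 time(s)
  71: appears 1 time(s)
  89: appears 1 time(s)
  100: appears 1 time(s)
Step 2: The value 7 appears most frequently (3 times).
Step 3: Mode = 7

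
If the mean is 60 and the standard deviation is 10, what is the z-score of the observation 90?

3

Step 1: Recall the z-score formula: z = (x - mu) / sigma
Step 2: Substitute values: z = (90 - 60) / 10
Step 3: z = 30 / 10 = 3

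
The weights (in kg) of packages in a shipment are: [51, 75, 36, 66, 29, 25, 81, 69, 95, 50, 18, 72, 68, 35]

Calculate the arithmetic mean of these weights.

55

Step 1: Sum all values: 51 + 75 + 36 + 66 + 29 + 25 + 81 + 69 + 95 + 50 + 18 + 72 + 68 + 35 = 770
Step 2: Count the number of values: n = 14
Step 3: Mean = sum / n = 770 / 14 = 55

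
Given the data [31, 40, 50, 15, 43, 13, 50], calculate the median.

40

Step 1: Sort the data in ascending order: [13, 15, 31, 40, 43, 50, 50]
Step 2: The number of values is n = 7.
Step 3: Since n is odd, the median is the middle value at position 4: 40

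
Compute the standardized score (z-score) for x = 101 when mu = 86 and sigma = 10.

1.5

Step 1: Recall the z-score formula: z = (x - mu) / sigma
Step 2: Substitute values: z = (101 - 86) / 10
Step 3: z = 15 / 10 = 1.5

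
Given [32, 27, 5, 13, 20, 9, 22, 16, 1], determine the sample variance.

104.1111

Step 1: Compute the mean: (32 + 27 + 5 + 13 + 20 + 9 + 22 + 16 + 1) / 9 = 16.1111
Step 2: Compute squared deviations from the mean:
  (32 - 16.1111)^2 = 252.4568
  (27 - 16.1111)^2 = 118.5679
  (5 - 16.1111)^2 = 123.4568
  (13 - 16.1111)^2 = 9.679
  (20 - 16.1111)^2 = 15.1235
  (9 - 16.1111)^2 = 50.5679
  (22 - 16.1111)^2 = 34.679
  (16 - 16.1111)^2 = 0.0123
  (1 - 16.1111)^2 = 228.3457
Step 3: Sum of squared deviations = 832.8889
Step 4: Sample variance = 832.8889 / 8 = 104.1111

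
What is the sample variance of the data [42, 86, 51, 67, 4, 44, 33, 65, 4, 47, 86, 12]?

808.2652

Step 1: Compute the mean: (42 + 86 + 51 + 67 + 4 + 44 + 33 + 65 + 4 + 47 + 86 + 12) / 12 = 45.0833
Step 2: Compute squared deviations from the mean:
  (42 - 45.0833)^2 = 9.5069
  (86 - 45.0833)^2 = 1674.1736
  (51 - 45.0833)^2 = 35.0069
  (67 - 45.0833)^2 = 480.3403
  (4 - 45.0833)^2 = 1687.8403
  (44 - 45.0833)^2 = 1.1736
  (33 - 45.0833)^2 = 146.0069
  (65 - 45.0833)^2 = 396.6736
  (4 - 45.0833)^2 = 1687.8403
  (47 - 45.0833)^2 = 3.6736
  (86 - 45.0833)^2 = 1674.1736
  (12 - 45.0833)^2 = 1094.5069
Step 3: Sum of squared deviations = 8890.9167
Step 4: Sample variance = 8890.9167 / 11 = 808.2652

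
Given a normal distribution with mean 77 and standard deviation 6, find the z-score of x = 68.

-1.5

Step 1: Recall the z-score formula: z = (x - mu) / sigma
Step 2: Substitute values: z = (68 - 77) / 6
Step 3: z = -9 / 6 = -1.5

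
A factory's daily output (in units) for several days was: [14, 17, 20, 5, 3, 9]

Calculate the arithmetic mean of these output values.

11.3333

Step 1: Sum all values: 14 + 17 + 20 + 5 + 3 + 9 = 68
Step 2: Count the number of values: n = 6
Step 3: Mean = sum / n = 68 / 6 = 11.3333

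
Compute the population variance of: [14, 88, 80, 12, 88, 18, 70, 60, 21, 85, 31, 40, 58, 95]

886.4898

Step 1: Compute the mean: (14 + 88 + 80 + 12 + 88 + 18 + 70 + 60 + 21 + 85 + 31 + 40 + 58 + 95) / 14 = 54.2857
Step 2: Compute squared deviations from the mean:
  (14 - 54.2857)^2 = 1622.9388
  (88 - 54.2857)^2 = 1136.6531
  (80 - 54.2857)^2 = 661.2245
  (12 - 54.2857)^2 = 1788.0816
  (88 - 54.2857)^2 = 1136.6531
  (18 - 54.2857)^2 = 1316.6531
  (70 - 54.2857)^2 = 246.9388
  (60 - 54.2857)^2 = 32.6531
  (21 - 54.2857)^2 = 1107.9388
  (85 - 54.2857)^2 = 943.3673
  (31 - 54.2857)^2 = 542.2245
  (40 - 54.2857)^2 = 204.0816
  (58 - 54.2857)^2 = 13.7959
  (95 - 54.2857)^2 = 1657.6531
Step 3: Sum of squared deviations = 12410.8571
Step 4: Population variance = 12410.8571 / 14 = 886.4898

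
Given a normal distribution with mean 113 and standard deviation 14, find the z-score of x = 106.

-0.5

Step 1: Recall the z-score formula: z = (x - mu) / sigma
Step 2: Substitute values: z = (106 - 113) / 14
Step 3: z = -7 / 14 = -0.5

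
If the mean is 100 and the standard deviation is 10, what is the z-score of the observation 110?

1

Step 1: Recall the z-score formula: z = (x - mu) / sigma
Step 2: Substitute values: z = (110 - 100) / 10
Step 3: z = 10 / 10 = 1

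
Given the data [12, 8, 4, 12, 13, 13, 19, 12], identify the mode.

12

Step 1: Count the frequency of each value:
  4: appears 1 time(s)
  8: appears 1 time(s)
  12: appears 3 time(s)
  13: appears 2 time(s)
  19: appears 1 time(s)
Step 2: The value 12 appears most frequently (3 times).
Step 3: Mode = 12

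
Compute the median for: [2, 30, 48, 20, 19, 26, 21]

21

Step 1: Sort the data in ascending order: [2, 19, 20, 21, 26, 30, 48]
Step 2: The number of values is n = 7.
Step 3: Since n is odd, the median is the middle value at position 4: 21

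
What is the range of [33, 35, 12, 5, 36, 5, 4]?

32

Step 1: Identify the maximum value: max = 36
Step 2: Identify the minimum value: min = 4
Step 3: Range = max - min = 36 - 4 = 32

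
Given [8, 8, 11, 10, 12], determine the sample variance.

3.2

Step 1: Compute the mean: (8 + 8 + 11 + 10 + 12) / 5 = 9.8
Step 2: Compute squared deviations from the mean:
  (8 - 9.8)^2 = 3.24
  (8 - 9.8)^2 = 3.24
  (11 - 9.8)^2 = 1.44
  (10 - 9.8)^2 = 0.04
  (12 - 9.8)^2 = 4.84
Step 3: Sum of squared deviations = 12.8
Step 4: Sample variance = 12.8 / 4 = 3.2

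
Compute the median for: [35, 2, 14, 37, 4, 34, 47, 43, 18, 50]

34.5

Step 1: Sort the data in ascending order: [2, 4, 14, 18, 34, 35, 37, 43, 47, 50]
Step 2: The number of values is n = 10.
Step 3: Since n is even, the median is the average of positions 5 and 6:
  Median = (34 + 35) / 2 = 34.5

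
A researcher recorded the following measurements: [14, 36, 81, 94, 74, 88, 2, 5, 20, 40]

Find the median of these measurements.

38

Step 1: Sort the data in ascending order: [2, 5, 14, 20, 36, 40, 74, 81, 88, 94]
Step 2: The number of values is n = 10.
Step 3: Since n is even, the median is the average of positions 5 and 6:
  Median = (36 + 40) / 2 = 38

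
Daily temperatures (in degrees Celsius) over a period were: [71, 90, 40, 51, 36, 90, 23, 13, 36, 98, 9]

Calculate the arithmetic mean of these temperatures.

50.6364

Step 1: Sum all values: 71 + 90 + 40 + 51 + 36 + 90 + 23 + 13 + 36 + 98 + 9 = 557
Step 2: Count the number of values: n = 11
Step 3: Mean = sum / n = 557 / 11 = 50.6364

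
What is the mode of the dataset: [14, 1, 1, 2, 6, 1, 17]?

1

Step 1: Count the frequency of each value:
  1: appears 3 time(s)
  2: appears 1 time(s)
  6: appears 1 time(s)
  14: appears 1 time(s)
  17: appears 1 time(s)
Step 2: The value 1 appears most frequently (3 times).
Step 3: Mode = 1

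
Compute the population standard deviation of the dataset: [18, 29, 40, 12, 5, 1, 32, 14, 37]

13.3204

Step 1: Compute the mean: 20.8889
Step 2: Sum of squared deviations from the mean: 1596.8889
Step 3: Population variance = 1596.8889 / 9 = 177.4321
Step 4: Standard deviation = sqrt(177.4321) = 13.3204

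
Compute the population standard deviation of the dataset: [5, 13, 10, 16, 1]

5.4037

Step 1: Compute the mean: 9
Step 2: Sum of squared deviations from the mean: 146
Step 3: Population variance = 146 / 5 = 29.2
Step 4: Standard deviation = sqrt(29.2) = 5.4037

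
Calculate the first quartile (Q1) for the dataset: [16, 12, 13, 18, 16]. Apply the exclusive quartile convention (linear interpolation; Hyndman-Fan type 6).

12.5

Step 1: Sort the data: [12, 13, 16, 16, 18]
Step 2: n = 5
Step 3: Using the exclusive quartile method:
  Q1 = 12.5
  Q2 (median) = 16
  Q3 = 17
  IQR = Q3 - Q1 = 17 - 12.5 = 4.5
Step 4: Q1 = 12.5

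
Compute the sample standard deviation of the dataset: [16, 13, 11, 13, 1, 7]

5.3821

Step 1: Compute the mean: 10.1667
Step 2: Sum of squared deviations from the mean: 144.8333
Step 3: Sample variance = 144.8333 / 5 = 28.9667
Step 4: Standard deviation = sqrt(28.9667) = 5.3821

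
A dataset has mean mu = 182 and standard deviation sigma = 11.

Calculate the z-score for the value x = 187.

0.4545

Step 1: Recall the z-score formula: z = (x - mu) / sigma
Step 2: Substitute values: z = (187 - 182) / 11
Step 3: z = 5 / 11 = 0.4545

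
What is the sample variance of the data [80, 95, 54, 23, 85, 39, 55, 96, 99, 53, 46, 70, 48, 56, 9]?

717.1238

Step 1: Compute the mean: (80 + 95 + 54 + 23 + 85 + 39 + 55 + 96 + 99 + 53 + 46 + 70 + 48 + 56 + 9) / 15 = 60.5333
Step 2: Compute squared deviations from the mean:
  (80 - 60.5333)^2 = 378.9511
  (95 - 60.5333)^2 = 1187.9511
  (54 - 60.5333)^2 = 42.6844
  (23 - 60.5333)^2 = 1408.7511
  (85 - 60.5333)^2 = 598.6178
  (39 - 60.5333)^2 = 463.6844
  (55 - 60.5333)^2 = 30.6178
  (96 - 60.5333)^2 = 1257.8844
  (99 - 60.5333)^2 = 1479.6844
  (53 - 60.5333)^2 = 56.7511
  (46 - 60.5333)^2 = 211.2178
  (70 - 60.5333)^2 = 89.6178
  (48 - 60.5333)^2 = 157.0844
  (56 - 60.5333)^2 = 20.5511
  (9 - 60.5333)^2 = 2655.6844
Step 3: Sum of squared deviations = 10039.7333
Step 4: Sample variance = 10039.7333 / 14 = 717.1238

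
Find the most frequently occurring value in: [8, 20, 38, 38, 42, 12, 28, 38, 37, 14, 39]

38

Step 1: Count the frequency of each value:
  8: appears 1 time(s)
  12: appears 1 time(s)
  14: appears 1 time(s)
  20: appears 1 time(s)
  28: appears 1 time(s)
  37: appears 1 time(s)
  38: appears 3 time(s)
  39: appears 1 time(s)
  42: appears 1 time(s)
Step 2: The value 38 appears most frequently (3 times).
Step 3: Mode = 38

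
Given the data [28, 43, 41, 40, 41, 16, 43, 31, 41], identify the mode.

41

Step 1: Count the frequency of each value:
  16: appears 1 time(s)
  28: appears 1 time(s)
  31: appears 1 time(s)
  40: appears 1 time(s)
  41: appears 3 time(s)
  43: appears 2 time(s)
Step 2: The value 41 appears most frequently (3 times).
Step 3: Mode = 41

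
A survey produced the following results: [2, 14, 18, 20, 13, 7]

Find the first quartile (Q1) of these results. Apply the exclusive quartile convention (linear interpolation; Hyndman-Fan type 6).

5.75

Step 1: Sort the data: [2, 7, 13, 14, 18, 20]
Step 2: n = 6
Step 3: Using the exclusive quartile method:
  Q1 = 5.75
  Q2 (median) = 13.5
  Q3 = 18.5
  IQR = Q3 - Q1 = 18.5 - 5.75 = 12.75
Step 4: Q1 = 5.75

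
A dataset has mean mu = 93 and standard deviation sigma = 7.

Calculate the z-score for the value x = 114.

3

Step 1: Recall the z-score formula: z = (x - mu) / sigma
Step 2: Substitute values: z = (114 - 93) / 7
Step 3: z = 21 / 7 = 3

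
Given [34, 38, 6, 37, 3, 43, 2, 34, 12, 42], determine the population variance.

263.09

Step 1: Compute the mean: (34 + 38 + 6 + 37 + 3 + 43 + 2 + 34 + 12 + 42) / 10 = 25.1
Step 2: Compute squared deviations from the mean:
  (34 - 25.1)^2 = 79.21
  (38 - 25.1)^2 = 166.41
  (6 - 25.1)^2 = 364.81
  (37 - 25.1)^2 = 141.61
  (3 - 25.1)^2 = 488.41
  (43 - 25.1)^2 = 320.41
  (2 - 25.1)^2 = 533.61
  (34 - 25.1)^2 = 79.21
  (12 - 25.1)^2 = 171.61
  (42 - 25.1)^2 = 285.61
Step 3: Sum of squared deviations = 2630.9
Step 4: Population variance = 2630.9 / 10 = 263.09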